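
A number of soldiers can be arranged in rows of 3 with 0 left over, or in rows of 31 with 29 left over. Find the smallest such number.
M = 3 × 31 = 93. M₁ = 31, y₁ ≡ 1 (mod 3). M₂ = 3, y₂ ≡ 21 (mod 31). r = 0×31×1 + 29×3×21 ≡ 60 (mod 93). The smallest positive such number is 60.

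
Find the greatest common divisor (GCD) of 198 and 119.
1

Using the Euclidean algorithm:
198 = 1 × 119 + 79
119 = 1 × 79 + 40
79 = 1 × 40 + 39
40 = 1 × 39 + 1
39 = 39 × 1 + 0

GCD(198, 119) = 1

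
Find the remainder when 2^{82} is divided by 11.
By Fermat: 2^{10} ≡ 1 (mod 11). 82 = 8×10 + 2. So 2^{82} ≡ 2^{2} ≡ 4 (mod 11)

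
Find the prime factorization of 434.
2 × 7 × 31

Divide by primes starting from smallest:
434 ÷ 2 = 217
217 ÷ 7 = 31
31 ÷ 31 = 1

434 = 2 × 7 × 31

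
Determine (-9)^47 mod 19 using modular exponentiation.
Using Fermat: (-9)^{18} ≡ 1 (mod 19). 47 ≡ 11 (mod 18). So (-9)^{47} ≡ (-9)^{11} ≡ 14 (mod 19)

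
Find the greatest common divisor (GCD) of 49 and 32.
1

Using the Euclidean algorithm:
49 = 1 × 32 + 17
32 = 1 × 17 + 15
17 = 1 × 15 + 2
15 = 7 × 2 + 1
2 = 2 × 1 + 0

GCD(49, 32) = 1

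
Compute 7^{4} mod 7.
0

Using successive squaring:
Binary expansion of 4: 100
Powers of 7 mod 7 (each is the square of the previous):
  7^1 ≡ 0 (mod 7)
  7^2 ≡ 0² = 0 ≡ 0 (mod 7)
  7^4 ≡ 0² = 0 ≡ 0 (mod 7)
4 is a power of 2, so 7^4 is the last square: ≡ 0 (mod 7)
Result: 7^4 ≡ 0 (mod 7)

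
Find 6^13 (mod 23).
Using repeated squaring. 13 = 8 + 4 + 1 (binary 1101). Repeated squaring mod 23: 6^1 ≡ 6; 6^2 ≡ 6² = 36 ≡ 13; 6^4 ≡ 13² = 169 ≡ 8; 6^8 ≡ 8² = 64 ≡ 18. Multiply: 6^13 = 6^8 × 6^4 × 6^1 ≡ 18 × 8 × 6 (mod 23): 18 × 8 = 144 ≡ 6; 6 × 6 = 36 ≡ 13. So 6^13 ≡ 13 (mod 23).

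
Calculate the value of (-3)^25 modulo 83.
Using repeated squaring. (-3) ≡ 80 (mod 83). 25 = 16 + 8 + 1 (binary 11001). Repeated squaring mod 83: 80^1 ≡ 80; 80^2 ≡ 80² = 6400 ≡ 9; 80^4 ≡ 9² = 81 ≡ 81; 80^8 ≡ 81² = 6561 ≡ 4; 80^16 ≡ 4² = 16 ≡ 16. Multiply: (-3)^25 ≡ 80^16 × 80^8 × 80^1 ≡ 16 × 4 × 80 (mod 83): 16 × 4 = 64 ≡ 64; 64 × 80 = 5120 ≡ 57. So (-3)^25 ≡ 57 (mod 83).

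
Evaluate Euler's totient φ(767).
696

Prime factorization: 767 = 13 × 59
Using the formula φ(n) = n × Π(1 - 1/p) for each prime factor p:
φ(767) = 767 × (1 - 1/13) × (1 - 1/59)
φ(767) = 696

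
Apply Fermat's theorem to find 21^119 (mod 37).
By Fermat: 21^{36} ≡ 1 (mod 37). 119 = 3×36 + 11. So 21^{119} ≡ 21^{11} ≡ 3 (mod 37)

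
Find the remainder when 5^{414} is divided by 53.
By Fermat: 5^{52} ≡ 1 (mod 53). 414 = 7×52 + 50. So 5^{414} ≡ 5^{50} ≡ 17 (mod 53)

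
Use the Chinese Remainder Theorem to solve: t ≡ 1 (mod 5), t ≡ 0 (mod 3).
M = 5 × 3 = 15. M₁ = 3, y₁ ≡ 2 (mod 5). M₂ = 5, y₂ ≡ 2 (mod 3). t = 1×3×2 + 0×5×2 ≡ 6 (mod 15)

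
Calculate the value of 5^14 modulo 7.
Using Fermat: 5^{6} ≡ 1 (mod 7). 14 ≡ 2 (mod 6). So 5^{14} ≡ 5^{2} ≡ 4 (mod 7)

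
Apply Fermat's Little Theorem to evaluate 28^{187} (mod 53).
49

By Fermat's Little Theorem, a^(p-1) ≡ 1 (mod p) for prime p and gcd(a, p) = 1
Here p = 53, so 28^52 ≡ 1 (mod 53)
We can reduce the exponent: 187 mod 52 = 31
So 28^187 ≡ 28^31 (mod 53)
Computing: 28^31 mod 53 = 49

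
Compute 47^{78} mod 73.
70

Using successive squaring:
Binary expansion of 78: 1001110
Powers of 47 mod 73 (each is the square of the previous):
  47^1 ≡ 47 (mod 73)
  47^2 ≡ 47² = 2209 ≡ 19 (mod 73)
  47^4 ≡ 19² = 361 ≡ 69 (mod 73)
  47^8 ≡ 69² = 4761 ≡ 16 (mod 73)
  47^16 ≡ 16² = 256 ≡ 37 (mod 73)
  47^32 ≡ 37² = 1369 ≡ 55 (mod 73)
  47^64 ≡ 55² = 3025 ≡ 32 (mod 73)
78 = 64 + 8 + 4 + 2, so 47^78 = 47^64 × 47^8 × 47^4 × 47^2 ≡ 32 × 16 × 69 × 19 (mod 73)
Multiplying step by step:
  32 × 16 = 512 ≡ 1 (mod 73)
  1 × 69 = 69 ≡ 69 (mod 73)
  69 × 19 = 1311 ≡ 70 (mod 73)
Result: 47^78 ≡ 70 (mod 73)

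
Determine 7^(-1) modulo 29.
7^(-1) ≡ 25 (mod 29). Verification: 7 × 25 = 175 ≡ 1 (mod 29)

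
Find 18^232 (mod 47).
Using Fermat: 18^{46} ≡ 1 (mod 47). 232 ≡ 2 (mod 46). So 18^{232} ≡ 18^{2} ≡ 42 (mod 47)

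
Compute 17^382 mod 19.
Using Fermat: 17^{18} ≡ 1 (mod 19). 382 ≡ 4 (mod 18). So 17^{382} ≡ 17^{4} ≡ 16 (mod 19)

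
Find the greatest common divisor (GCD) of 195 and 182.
13

Using the Euclidean algorithm:
195 = 1 × 182 + 13
182 = 14 × 13 + 0

GCD(195, 182) = 13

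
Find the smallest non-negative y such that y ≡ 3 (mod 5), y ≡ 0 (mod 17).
68

Using the Chinese Remainder Theorem:
M = product of moduli = 85
For equation 1: M_1 = 17, 17 ≡ 2 (mod 5), inverse of 17 mod 5 is 3 (check: 2 × 3 = 6 ≡ 1 (mod 5))
For equation 2: M_2 = 5, 5 ≡ 5 (mod 17), inverse of 5 mod 17 is 7 (check: 5 × 7 = 35 ≡ 1 (mod 17))
Combine: y ≡ Σ r_i×M_i×(M_i⁻¹ mod m_i) = 3×17×3 + 0×5×7 = 153 + 0 = 153
153 mod 85 = 68
y ≡ 68 (mod 85)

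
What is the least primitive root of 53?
2

A primitive root g modulo p has order p-1 = 52
Prime divisors of 52: [2, 13]
g is a primitive root iff g^(52/q) ≢ 1 (mod 53) for each prime divisor q
Testing small values:
  g = 2: 2^26 ≡ 52, 2^4 ≡ 16 (mod 53) → none is 1, primitive root!
The smallest primitive root is 2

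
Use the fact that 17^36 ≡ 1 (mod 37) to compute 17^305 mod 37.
By Fermat: 17^{36} ≡ 1 (mod 37). 305 ≡ 17 (mod 36). So 17^{305} ≡ 17^{17} ≡ 13 (mod 37)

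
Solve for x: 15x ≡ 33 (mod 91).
75

Since gcd(15, 91) = 1 divides 33, a solution exists.
Multiply both sides by the inverse of 15 mod 91:
  15^(-1) mod 91 = 85
  x ≡ 85 × 33 ≡ 2805 ≡ 75 (mod 91)
Verification: 15 × 75 = 1125 = 12 × 91 + 33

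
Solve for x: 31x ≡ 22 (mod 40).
2

Since gcd(31, 40) = 1 divides 22, a solution exists.
Multiply both sides by the inverse of 31 mod 40:
  31^(-1) mod 40 = 31
  x ≡ 31 × 22 ≡ 682 ≡ 2 (mod 40)
Verification: 31 × 2 = 62 = 1 × 40 + 22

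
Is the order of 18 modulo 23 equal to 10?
No, the actual order is 11, not 10.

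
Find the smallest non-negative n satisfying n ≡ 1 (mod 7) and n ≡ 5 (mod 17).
M = 7 × 17 = 119. M₁ = 17, y₁ ≡ 5 (mod 7). M₂ = 7, y₂ ≡ 5 (mod 17). n = 1×17×5 + 5×7×5 ≡ 22 (mod 119)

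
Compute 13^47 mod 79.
Using repeated squaring. 47 = 32 + 8 + 4 + 2 + 1 (binary 101111). Repeated squaring mod 79: 13^1 ≡ 13; 13^2 ≡ 13² = 169 ≡ 11; 13^4 ≡ 11² = 121 ≡ 42; 13^8 ≡ 42² = 1764 ≡ 26; 13^16 ≡ 26² = 676 ≡ 44; 13^32 ≡ 44² = 1936 ≡ 40. Multiply: 13^47 = 13^32 × 13^8 × 13^4 × 13^2 × 13^1 ≡ 40 × 26 × 42 × 11 × 13 (mod 79): 40 × 26 = 1040 ≡ 13; 13 × 42 = 546 ≡ 72; 72 × 11 = 792 ≡ 2; 2 × 13 = 26 ≡ 26. So 13^47 ≡ 26 (mod 79).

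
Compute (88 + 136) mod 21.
14

(88 + 136) = 224
224 mod 21 = 14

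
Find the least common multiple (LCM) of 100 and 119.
11900

First find GCD(100, 119) using the Euclidean algorithm:
100 = 0 × 119 + 100
119 = 1 × 100 + 19
100 = 5 × 19 + 5
19 = 3 × 5 + 4
5 = 1 × 4 + 1
4 = 4 × 1 + 0
GCD(100, 119) = 1

LCM formula: LCM(a, b) = (a × b) / GCD(a, b)
LCM(100, 119) = (100 × 119) / 1
LCM(100, 119) = 11900 / 1
LCM(100, 119) = 11900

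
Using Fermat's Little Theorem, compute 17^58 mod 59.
By Fermat's Little Theorem, 17^{58} ≡ 1 (mod 59) since 59 is prime and gcd(17, 59) = 1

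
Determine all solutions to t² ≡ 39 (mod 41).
The square roots of 39 mod 41 are 11 and 30. Verify: 11² = 121 ≡ 39 (mod 41)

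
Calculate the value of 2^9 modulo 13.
9 = 8 + 1 (binary 1001). Repeated squaring mod 13: 2^1 ≡ 2; 2^2 ≡ 2² = 4 ≡ 4; 2^4 ≡ 4² = 16 ≡ 3; 2^8 ≡ 3² = 9 ≡ 9. Multiply: 2^9 = 2^8 × 2^1 ≡ 9 × 2 (mod 13): 9 × 2 = 18 ≡ 5. So 2^9 ≡ 5 (mod 13).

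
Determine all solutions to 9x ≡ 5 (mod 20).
5

Since gcd(9, 20) = 1 divides 5, a solution exists.
Multiply both sides by the inverse of 9 mod 20:
  9^(-1) mod 20 = 9
  x ≡ 9 × 5 ≡ 45 ≡ 5 (mod 20)
Verification: 9 × 5 = 45 = 2 × 20 + 5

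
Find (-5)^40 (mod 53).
Using repeated squaring. (-5) ≡ 48 (mod 53). 40 = 32 + 8 (binary 101000). Repeated squaring mod 53: 48^1 ≡ 48; 48^2 ≡ 48² = 2304 ≡ 25; 48^4 ≡ 25² = 625 ≡ 42; 48^8 ≡ 42² = 1764 ≡ 15; 48^16 ≡ 15² = 225 ≡ 13; 48^32 ≡ 13² = 169 ≡ 10. Multiply: (-5)^40 ≡ 48^32 × 48^8 ≡ 10 × 15 (mod 53): 10 × 15 = 150 ≡ 44. So (-5)^40 ≡ 44 (mod 53).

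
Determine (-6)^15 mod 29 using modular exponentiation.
Using repeated squaring. (-6) ≡ 23 (mod 29). 15 = 8 + 4 + 2 + 1 (binary 1111). Repeated squaring mod 29: 23^1 ≡ 23; 23^2 ≡ 23² = 529 ≡ 7; 23^4 ≡ 7² = 49 ≡ 20; 23^8 ≡ 20² = 400 ≡ 23. Multiply: (-6)^15 ≡ 23^8 × 23^4 × 23^2 × 23^1 ≡ 23 × 20 × 7 × 23 (mod 29): 23 × 20 = 460 ≡ 25; 25 × 7 = 175 ≡ 1; 1 × 23 = 23 ≡ 23. So (-6)^15 ≡ 23 (mod 29).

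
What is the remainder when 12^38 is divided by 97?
Using repeated squaring. 38 = 32 + 4 + 2 (binary 100110). Repeated squaring mod 97: 12^1 ≡ 12; 12^2 ≡ 12² = 144 ≡ 47; 12^4 ≡ 47² = 2209 ≡ 75; 12^8 ≡ 75² = 5625 ≡ 96; 12^16 ≡ 96² = 9216 ≡ 1; 12^32 ≡ 1² = 1 ≡ 1. Multiply: 12^38 = 12^32 × 12^4 × 12^2 ≡ 1 × 75 × 47 (mod 97): 1 × 75 = 75 ≡ 75; 75 × 47 = 3525 ≡ 33. So 12^38 ≡ 33 (mod 97).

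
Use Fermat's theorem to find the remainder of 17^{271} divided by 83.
64

By Fermat's Little Theorem, a^(p-1) ≡ 1 (mod p) for prime p and gcd(a, p) = 1
Here p = 83, so 17^82 ≡ 1 (mod 83)
We can reduce the exponent: 271 mod 82 = 25
So 17^271 ≡ 17^25 (mod 83)
Computing: 17^25 mod 83 = 64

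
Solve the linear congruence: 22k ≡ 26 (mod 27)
11

Since gcd(22, 27) = 1 divides 26, a solution exists.
Multiply both sides by the inverse of 22 mod 27:
  22^(-1) mod 27 = 16
  x ≡ 16 × 26 ≡ 416 ≡ 11 (mod 27)
Verification: 22 × 11 = 242 = 8 × 27 + 26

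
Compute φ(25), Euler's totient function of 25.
20

Prime factorization: 25 = 5^2
Using the formula φ(n) = n × Π(1 - 1/p) for each prime factor p:
φ(25) = 25 × (1 - 1/5)
φ(25) = 20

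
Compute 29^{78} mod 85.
66

Using successive squaring:
Binary expansion of 78: 1001110
Powers of 29 mod 85 (each is the square of the previous):
  29^1 ≡ 29 (mod 85)
  29^2 ≡ 29² = 841 ≡ 76 (mod 85)
  29^4 ≡ 76² = 5776 ≡ 81 (mod 85)
  29^8 ≡ 81² = 6561 ≡ 16 (mod 85)
  29^16 ≡ 16² = 256 ≡ 1 (mod 85)
  29^32 ≡ 1² = 1 ≡ 1 (mod 85)
  29^64 ≡ 1² = 1 ≡ 1 (mod 85)
78 = 64 + 8 + 4 + 2, so 29^78 = 29^64 × 29^8 × 29^4 × 29^2 ≡ 1 × 16 × 81 × 76 (mod 85)
Multiplying step by step:
  1 × 16 = 16 ≡ 16 (mod 85)
  16 × 81 = 1296 ≡ 21 (mod 85)
  21 × 76 = 1596 ≡ 66 (mod 85)
Result: 29^78 ≡ 66 (mod 85)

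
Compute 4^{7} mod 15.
4

Using successive squaring:
Binary expansion of 7: 111
Powers of 4 mod 15 (each is the square of the previous):
  4^1 ≡ 4 (mod 15)
  4^2 ≡ 4² = 16 ≡ 1 (mod 15)
  4^4 ≡ 1² = 1 ≡ 1 (mod 15)
7 = 4 + 2 + 1, so 4^7 = 4^4 × 4^2 × 4^1 ≡ 1 × 1 × 4 (mod 15)
Multiplying step by step:
  1 × 1 = 1 ≡ 1 (mod 15)
  1 × 4 = 4 ≡ 4 (mod 15)
Result: 4^7 ≡ 4 (mod 15)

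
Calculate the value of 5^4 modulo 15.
4 = 4 (binary 100). Repeated squaring mod 15: 5^1 ≡ 5; 5^2 ≡ 5² = 25 ≡ 10; 5^4 ≡ 10² = 100 ≡ 10. So 5^4 ≡ 10 (mod 15).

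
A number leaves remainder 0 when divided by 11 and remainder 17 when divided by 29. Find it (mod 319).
M = 11 × 29 = 319. M₁ = 29, y₁ ≡ 8 (mod 11). M₂ = 11, y₂ ≡ 8 (mod 29). z = 0×29×8 + 17×11×8 ≡ 220 (mod 319)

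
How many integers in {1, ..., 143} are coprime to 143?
120

Prime factorization: 143 = 11 × 13
Using the formula φ(n) = n × Π(1 - 1/p) for each prime factor p:
φ(143) = 143 × (1 - 1/11) × (1 - 1/13)
φ(143) = 120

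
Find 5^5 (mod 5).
5 ≡ 0 (mod 5). 5 = 4 + 1 (binary 101). Repeated squaring mod 5: 0^1 ≡ 0; 0^2 ≡ 0² = 0 ≡ 0; 0^4 ≡ 0² = 0 ≡ 0. Multiply: 5^5 ≡ 0^4 × 0^1 ≡ 0 × 0 (mod 5): 0 × 0 = 0 ≡ 0. So 5^5 ≡ 0 (mod 5).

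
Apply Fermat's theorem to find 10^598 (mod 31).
By Fermat: 10^{30} ≡ 1 (mod 31). 598 ≡ 28 (mod 30). So 10^{598} ≡ 10^{28} ≡ 9 (mod 31)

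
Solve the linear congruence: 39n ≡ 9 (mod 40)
31

Since gcd(39, 40) = 1 divides 9, a solution exists.
Multiply both sides by the inverse of 39 mod 40:
  39^(-1) mod 40 = 39
  x ≡ 39 × 9 ≡ 351 ≡ 31 (mod 40)
Verification: 39 × 31 = 1209 = 30 × 40 + 9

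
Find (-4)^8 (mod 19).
(-4) ≡ 15 (mod 19). 8 = 8 (binary 1000). Repeated squaring mod 19: 15^1 ≡ 15; 15^2 ≡ 15² = 225 ≡ 16; 15^4 ≡ 16² = 256 ≡ 9; 15^8 ≡ 9² = 81 ≡ 5. So (-4)^8 ≡ 5 (mod 19).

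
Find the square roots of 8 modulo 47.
The square roots of 8 mod 47 are 14 and 33. Verify: 14² = 196 ≡ 8 (mod 47)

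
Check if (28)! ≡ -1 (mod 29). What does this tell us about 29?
(28)! mod 29 = 28. Since this equals -1 (mod 29), Wilson confirms 29 is prime.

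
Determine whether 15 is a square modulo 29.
By Euler's criterion: 15^{14} ≡ 28 (mod 29). Since this equals -1 (≡ 28), 15 is not a QR.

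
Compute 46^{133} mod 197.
87

Using successive squaring:
Binary expansion of 133: 10000101
Powers of 46 mod 197 (each is the square of the previous):
  46^1 ≡ 46 (mod 197)
  46^2 ≡ 46² = 2116 ≡ 146 (mod 197)
  46^4 ≡ 146² = 21316 ≡ 40 (mod 197)
  46^8 ≡ 40² = 1600 ≡ 24 (mod 197)
  46^16 ≡ 24² = 576 ≡ 182 (mod 197)
  46^32 ≡ 182² = 33124 ≡ 28 (mod 197)
  46^64 ≡ 28² = 784 ≡ 193 (mod 197)
  46^128 ≡ 193² = 37249 ≡ 16 (mod 197)
133 = 128 + 4 + 1, so 46^133 = 46^128 × 46^4 × 46^1 ≡ 16 × 40 × 46 (mod 197)
Multiplying step by step:
  16 × 40 = 640 ≡ 49 (mod 197)
  49 × 46 = 2254 ≡ 87 (mod 197)
Result: 46^133 ≡ 87 (mod 197)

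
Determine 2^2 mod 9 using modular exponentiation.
2 = 2 (binary 10). Repeated squaring mod 9: 2^1 ≡ 2; 2^2 ≡ 2² = 4 ≡ 4. So 2^2 ≡ 4 (mod 9).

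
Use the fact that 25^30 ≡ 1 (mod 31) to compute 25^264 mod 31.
By Fermat: 25^{30} ≡ 1 (mod 31). 264 = 8×30 + 24. So 25^{264} ≡ 25^{24} ≡ 1 (mod 31)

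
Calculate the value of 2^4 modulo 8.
4 = 4 (binary 100). Repeated squaring mod 8: 2^1 ≡ 2; 2^2 ≡ 2² = 4 ≡ 4; 2^4 ≡ 4² = 16 ≡ 0. So 2^4 ≡ 0 (mod 8).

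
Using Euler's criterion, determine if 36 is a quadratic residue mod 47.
By Euler's criterion: 36^{23} ≡ 1 (mod 47). Since this equals 1, 36 is a QR.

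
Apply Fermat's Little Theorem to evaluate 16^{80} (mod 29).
7

By Fermat's Little Theorem, a^(p-1) ≡ 1 (mod p) for prime p and gcd(a, p) = 1
Here p = 29, so 16^28 ≡ 1 (mod 29)
We can reduce the exponent: 80 mod 28 = 24
So 16^80 ≡ 16^24 (mod 29)
Computing: 16^24 mod 29 = 7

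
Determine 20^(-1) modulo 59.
20^(-1) ≡ 3 (mod 59). Verification: 20 × 3 = 60 ≡ 1 (mod 59)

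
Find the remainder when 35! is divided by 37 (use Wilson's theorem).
(36)! = (35)! × (36) ≡ -1 (mod 37). So (35)! ≡ -1 × (36)^(-1) ≡ (-1)×(-1) = 1 (mod 37)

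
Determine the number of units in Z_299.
264

Prime factorization: 299 = 13 × 23
Using the formula φ(n) = n × Π(1 - 1/p) for each prime factor p:
φ(299) = 299 × (1 - 1/13) × (1 - 1/23)
φ(299) = 264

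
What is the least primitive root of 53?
2

A primitive root g modulo p has order p-1 = 52
Prime divisors of 52: [2, 13]
g is a primitive root iff g^(52/q) ≢ 1 (mod 53) for each prime divisor q
Testing small values:
  g = 2: 2^26 ≡ 52, 2^4 ≡ 16 (mod 53) → none is 1, primitive root!
The smallest primitive root is 2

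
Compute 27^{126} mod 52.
1

Using successive squaring:
Binary expansion of 126: 1111110
Powers of 27 mod 52 (each is the square of the previous):
  27^1 ≡ 27 (mod 52)
  27^2 ≡ 27² = 729 ≡ 1 (mod 52)
  27^4 ≡ 1² = 1 ≡ 1 (mod 52)
  27^8 ≡ 1² = 1 ≡ 1 (mod 52)
  27^16 ≡ 1² = 1 ≡ 1 (mod 52)
  27^32 ≡ 1² = 1 ≡ 1 (mod 52)
  27^64 ≡ 1² = 1 ≡ 1 (mod 52)
126 = 64 + 32 + 16 + 8 + 4 + 2, so 27^126 = 27^64 × 27^32 × 27^16 × 27^8 × 27^4 × 27^2 ≡ 1 × 1 × 1 × 1 × 1 × 1 (mod 52)
Multiplying step by step:
  1 × 1 = 1 ≡ 1 (mod 52)
  1 × 1 = 1 ≡ 1 (mod 52)
  1 × 1 = 1 ≡ 1 (mod 52)
  1 × 1 = 1 ≡ 1 (mod 52)
  1 × 1 = 1 ≡ 1 (mod 52)
Result: 27^126 ≡ 1 (mod 52)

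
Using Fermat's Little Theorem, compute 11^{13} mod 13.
11

By Fermat's Little Theorem, a^(p-1) ≡ 1 (mod p) for prime p and gcd(a, p) = 1
Here p = 13, so 11^12 ≡ 1 (mod 13)
We can reduce the exponent: 13 mod 12 = 1
So 11^13 ≡ 11^1 (mod 13)
Computing: 11^1 mod 13 = 11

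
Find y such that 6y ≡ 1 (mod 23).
6^(-1) ≡ 4 (mod 23). Verification: 6 × 4 = 24 ≡ 1 (mod 23)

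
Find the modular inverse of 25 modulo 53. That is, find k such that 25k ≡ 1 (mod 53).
17

Using Extended Euclidean Algorithm:
gcd(25, 53) = 1
Bezout coefficients: 25 × 17 + 53 × -8 = 1
So 25 × 17 ≡ 1 (mod 53)
The inverse is 17 mod 53 = 17
Verification: 25 × 17 = 425 = 8 × 53 + 1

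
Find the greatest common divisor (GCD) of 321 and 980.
1

Using the Euclidean algorithm:
321 = 0 × 980 + 321
980 = 3 × 321 + 17
321 = 18 × 17 + 15
17 = 1 × 15 + 2
15 = 7 × 2 + 1
2 = 2 × 1 + 0

GCD(321, 980) = 1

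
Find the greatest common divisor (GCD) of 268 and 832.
4

Using the Euclidean algorithm:
268 = 0 × 832 + 268
832 = 3 × 268 + 28
268 = 9 × 28 + 16
28 = 1 × 16 + 12
16 = 1 × 12 + 4
12 = 3 × 4 + 0

GCD(268, 832) = 4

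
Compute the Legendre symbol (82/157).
(82/157) = 82^{78} mod 157 = 1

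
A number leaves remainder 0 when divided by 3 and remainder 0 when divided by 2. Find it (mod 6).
M = 3 × 2 = 6. M₁ = 2, y₁ ≡ 2 (mod 3). M₂ = 3, y₂ ≡ 1 (mod 2). r = 0×2×2 + 0×3×1 ≡ 0 (mod 6)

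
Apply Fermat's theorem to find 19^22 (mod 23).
By Fermat's Little Theorem, 19^{22} ≡ 1 (mod 23) since 23 is prime and gcd(19, 23) = 1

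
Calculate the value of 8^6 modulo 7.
8 ≡ 1 (mod 7). 6 = 4 + 2 (binary 110). Repeated squaring mod 7: 1^1 ≡ 1; 1^2 ≡ 1² = 1 ≡ 1; 1^4 ≡ 1² = 1 ≡ 1. Multiply: 8^6 ≡ 1^4 × 1^2 ≡ 1 × 1 (mod 7): 1 × 1 = 1 ≡ 1. So 8^6 ≡ 1 (mod 7).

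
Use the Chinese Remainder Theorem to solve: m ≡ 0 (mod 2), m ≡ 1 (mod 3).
M = 2 × 3 = 6. M₁ = 3, y₁ ≡ 1 (mod 2). M₂ = 2, y₂ ≡ 2 (mod 3). m = 0×3×1 + 1×2×2 ≡ 4 (mod 6)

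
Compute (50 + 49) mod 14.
1

(50 + 49) = 99
99 mod 14 = 1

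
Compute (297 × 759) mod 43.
17

(297 × 759) = 225423
225423 mod 43 = 17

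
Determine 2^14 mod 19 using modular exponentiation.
Using repeated squaring. 14 = 8 + 4 + 2 (binary 1110). Repeated squaring mod 19: 2^1 ≡ 2; 2^2 ≡ 2² = 4 ≡ 4; 2^4 ≡ 4² = 16 ≡ 16; 2^8 ≡ 16² = 256 ≡ 9. Multiply: 2^14 = 2^8 × 2^4 × 2^2 ≡ 9 × 16 × 4 (mod 19): 9 × 16 = 144 ≡ 11; 11 × 4 = 44 ≡ 6. So 2^14 ≡ 6 (mod 19).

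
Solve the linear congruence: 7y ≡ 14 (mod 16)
2

Since gcd(7, 16) = 1 divides 14, a solution exists.
Multiply both sides by the inverse of 7 mod 16:
  7^(-1) mod 16 = 7
  x ≡ 7 × 14 ≡ 98 ≡ 2 (mod 16)
Verification: 7 × 2 = 14 = 0 × 16 + 14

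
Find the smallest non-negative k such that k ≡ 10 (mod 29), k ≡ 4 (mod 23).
648

Using the Chinese Remainder Theorem:
M = product of moduli = 667
For equation 1: M_1 = 23, 23 ≡ 23 (mod 29), inverse of 23 mod 29 is 24 (check: 23 × 24 = 552 ≡ 1 (mod 29))
For equation 2: M_2 = 29, 29 ≡ 6 (mod 23), inverse of 29 mod 23 is 4 (check: 6 × 4 = 24 ≡ 1 (mod 23))
Combine: k ≡ Σ r_i×M_i×(M_i⁻¹ mod m_i) = 10×23×24 + 4×29×4 = 5520 + 464 = 5984
5984 mod 667 = 648
k ≡ 648 (mod 667)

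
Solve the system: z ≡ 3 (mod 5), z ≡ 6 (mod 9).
M = 5 × 9 = 45. M₁ = 9, y₁ ≡ 4 (mod 5). M₂ = 5, y₂ ≡ 2 (mod 9). z = 3×9×4 + 6×5×2 ≡ 33 (mod 45)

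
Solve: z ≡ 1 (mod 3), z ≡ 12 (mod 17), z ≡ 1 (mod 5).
M = 3 × 17 × 5 = 255. M₁ = 85, y₁ ≡ 1 (mod 3). M₂ = 15, y₂ ≡ 8 (mod 17). M₃ = 51, y₃ ≡ 1 (mod 5). z = 1×85×1 + 12×15×8 + 1×51×1 ≡ 46 (mod 255)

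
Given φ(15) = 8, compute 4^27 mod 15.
By Euler: 4^{8} ≡ 1 (mod 15) since gcd(4, 15) = 1. 27 = 3×8 + 3. So 4^{27} ≡ 4^{3} ≡ 4 (mod 15)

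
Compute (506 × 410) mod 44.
0

(506 × 410) = 207460
207460 mod 44 = 0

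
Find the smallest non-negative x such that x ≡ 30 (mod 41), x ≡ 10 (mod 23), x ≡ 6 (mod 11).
3966

Using the Chinese Remainder Theorem:
M = product of moduli = 10373
For equation 1: M_1 = 253, 253 ≡ 7 (mod 41), inverse of 253 mod 41 is 6 (check: 7 × 6 = 42 ≡ 1 (mod 41))
For equation 2: M_2 = 451, 451 ≡ 14 (mod 23), inverse of 451 mod 23 is 5 (check: 14 × 5 = 70 ≡ 1 (mod 23))
For equation 3: M_3 = 943, 943 ≡ 8 (mod 11), inverse of 943 mod 11 is 7 (check: 8 × 7 = 56 ≡ 1 (mod 11))
Combine: x ≡ Σ r_i×M_i×(M_i⁻¹ mod m_i) = 30×253×6 + 10×451×5 + 6×943×7 = 45540 + 22550 + 39606 = 107696
107696 mod 10373 = 3966
x ≡ 3966 (mod 10373)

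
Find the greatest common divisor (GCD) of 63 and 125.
1

Using the Euclidean algorithm:
63 = 0 × 125 + 63
125 = 1 × 63 + 62
63 = 1 × 62 + 1
62 = 62 × 1 + 0

GCD(63, 125) = 1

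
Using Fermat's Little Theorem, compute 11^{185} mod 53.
6

By Fermat's Little Theorem, a^(p-1) ≡ 1 (mod p) for prime p and gcd(a, p) = 1
Here p = 53, so 11^52 ≡ 1 (mod 53)
We can reduce the exponent: 185 mod 52 = 29
So 11^185 ≡ 11^29 (mod 53)
Computing: 11^29 mod 53 = 6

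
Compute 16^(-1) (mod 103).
16^(-1) ≡ 58 (mod 103). Verification: 16 × 58 = 928 ≡ 1 (mod 103)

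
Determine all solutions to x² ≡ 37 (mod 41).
The square roots of 37 mod 41 are 18 and 23. Verify: 18² = 324 ≡ 37 (mod 41)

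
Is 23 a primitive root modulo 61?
No

To verify, check if 23^(60/q) ≢ 1 (mod 61) for each prime divisor q of 60
Divisors of 60 = 60: [1, 2, 3, 4, 5, 6, 10, 12, 15, 20, 30, 60]
  23^(60/2) = 23^30 ≡ 60 (mod 61)
  23^(60/3) = 23^20 ≡ 1 (mod 61)
  23^(60/5) = 23^12 ≡ 20 (mod 61)
Conclusion: 23 is not a primitive root modulo 61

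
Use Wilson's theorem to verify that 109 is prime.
(108)! mod 109 = 108. Since this equals -1 (mod 109), Wilson confirms 109 is prime.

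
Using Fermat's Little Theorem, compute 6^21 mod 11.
By Fermat: 6^{10} ≡ 1 (mod 11). 21 = 2×10 + 1. So 6^{21} ≡ 6^{1} ≡ 6 (mod 11)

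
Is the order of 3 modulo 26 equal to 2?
No, the actual order is 3, not 2.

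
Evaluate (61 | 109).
(61/109) = 61^{54} mod 109 = 1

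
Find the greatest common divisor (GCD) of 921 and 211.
1

Using the Euclidean algorithm:
921 = 4 × 211 + 77
211 = 2 × 77 + 57
77 = 1 × 57 + 20
57 = 2 × 20 + 17
20 = 1 × 17 + 3
17 = 5 × 3 + 2
3 = 1 × 2 + 1
2 = 2 × 1 + 0

GCD(921, 211) = 1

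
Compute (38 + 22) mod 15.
0

(38 + 22) = 60
60 mod 15 = 0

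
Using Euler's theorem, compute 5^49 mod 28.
By Euler: 5^{12} ≡ 1 (mod 28) since gcd(5, 28) = 1. 49 = 4×12 + 1. So 5^{49} ≡ 5^{1} ≡ 5 (mod 28)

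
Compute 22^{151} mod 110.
88

Using successive squaring:
Binary expansion of 151: 10010111
Powers of 22 mod 110 (each is the square of the previous):
  22^1 ≡ 22 (mod 110)
  22^2 ≡ 22² = 484 ≡ 44 (mod 110)
  22^4 ≡ 44² = 1936 ≡ 66 (mod 110)
  22^8 ≡ 66² = 4356 ≡ 66 (mod 110)
  22^16 ≡ 66² = 4356 ≡ 66 (mod 110)
  22^32 ≡ 66² = 4356 ≡ 66 (mod 110)
  22^64 ≡ 66² = 4356 ≡ 66 (mod 110)
  22^128 ≡ 66² = 4356 ≡ 66 (mod 110)
151 = 128 + 16 + 4 + 2 + 1, so 22^151 = 22^128 × 22^16 × 22^4 × 22^2 × 22^1 ≡ 66 × 66 × 66 × 44 × 22 (mod 110)
Multiplying step by step:
  66 × 66 = 4356 ≡ 66 (mod 110)
  66 × 66 = 4356 ≡ 66 (mod 110)
  66 × 44 = 2904 ≡ 44 (mod 110)
  44 × 22 = 968 ≡ 88 (mod 110)
Result: 22^151 ≡ 88 (mod 110)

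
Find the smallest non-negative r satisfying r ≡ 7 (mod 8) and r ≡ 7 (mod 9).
M = 8 × 9 = 72. M₁ = 9, y₁ ≡ 1 (mod 8). M₂ = 8, y₂ ≡ 8 (mod 9). r = 7×9×1 + 7×8×8 ≡ 7 (mod 72)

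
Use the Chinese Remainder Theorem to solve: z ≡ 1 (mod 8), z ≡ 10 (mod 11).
M = 8 × 11 = 88. M₁ = 11, y₁ ≡ 3 (mod 8). M₂ = 8, y₂ ≡ 7 (mod 11). z = 1×11×3 + 10×8×7 ≡ 65 (mod 88)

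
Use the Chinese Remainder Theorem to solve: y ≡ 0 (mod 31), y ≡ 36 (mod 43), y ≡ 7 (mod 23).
19902

Using the Chinese Remainder Theorem:
M = product of moduli = 30659
For equation 1: M_1 = 989, 989 ≡ 28 (mod 31), inverse of 989 mod 31 is 10 (check: 28 × 10 = 280 ≡ 1 (mod 31))
For equation 2: M_2 = 713, 713 ≡ 25 (mod 43), inverse of 713 mod 43 is 31 (check: 25 × 31 = 775 ≡ 1 (mod 43))
For equation 3: M_3 = 1333, 1333 ≡ 22 (mod 23), inverse of 1333 mod 23 is 22 (check: 22 × 22 = 484 ≡ 1 (mod 23))
Combine: y ≡ Σ r_i×M_i×(M_i⁻¹ mod m_i) = 0×989×10 + 36×713×31 + 7×1333×22 = 0 + 795708 + 205282 = 1000990
1000990 mod 30659 = 19902
y ≡ 19902 (mod 30659)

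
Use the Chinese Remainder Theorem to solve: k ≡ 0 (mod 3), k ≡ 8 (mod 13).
M = 3 × 13 = 39. M₁ = 13, y₁ ≡ 1 (mod 3). M₂ = 3, y₂ ≡ 9 (mod 13). k = 0×13×1 + 8×3×9 ≡ 21 (mod 39)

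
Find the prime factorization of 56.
2^3 × 7

Divide by primes starting from smallest:
56 ÷ 2 = 28
28 ÷ 2 = 14
14 ÷ 2 = 7
7 ÷ 7 = 1

56 = 2^3 × 7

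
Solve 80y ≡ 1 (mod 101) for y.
24

Using Extended Euclidean Algorithm:
gcd(80, 101) = 1
Bezout coefficients: 80 × 24 + 101 × -19 = 1
So 80 × 24 ≡ 1 (mod 101)
The inverse is 24 mod 101 = 24
Verification: 80 × 24 = 1920 = 19 × 101 + 1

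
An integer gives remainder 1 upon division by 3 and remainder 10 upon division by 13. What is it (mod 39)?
M = 3 × 13 = 39. M₁ = 13, y₁ ≡ 1 (mod 3). M₂ = 3, y₂ ≡ 9 (mod 13). k = 1×13×1 + 10×3×9 ≡ 10 (mod 39). The smallest positive such number is 10.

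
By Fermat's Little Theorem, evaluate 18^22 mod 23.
By Fermat's Little Theorem, 18^{22} ≡ 1 (mod 23) since 23 is prime and gcd(18, 23) = 1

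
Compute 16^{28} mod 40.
16

Using successive squaring:
Binary expansion of 28: 11100
Powers of 16 mod 40 (each is the square of the previous):
  16^1 ≡ 16 (mod 40)
  16^2 ≡ 16² = 256 ≡ 16 (mod 40)
  16^4 ≡ 16² = 256 ≡ 16 (mod 40)
  16^8 ≡ 16² = 256 ≡ 16 (mod 40)
  16^16 ≡ 16² = 256 ≡ 16 (mod 40)
28 = 16 + 8 + 4, so 16^28 = 16^16 × 16^8 × 16^4 ≡ 16 × 16 × 16 (mod 40)
Multiplying step by step:
  16 × 16 = 256 ≡ 16 (mod 40)
  16 × 16 = 256 ≡ 16 (mod 40)
Result: 16^28 ≡ 16 (mod 40)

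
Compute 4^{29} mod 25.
19

Using successive squaring:
Binary expansion of 29: 11101
Powers of 4 mod 25 (each is the square of the previous):
  4^1 ≡ 4 (mod 25)
  4^2 ≡ 4² = 16 ≡ 16 (mod 25)
  4^4 ≡ 16² = 256 ≡ 6 (mod 25)
  4^8 ≡ 6² = 36 ≡ 11 (mod 25)
  4^16 ≡ 11² = 121 ≡ 21 (mod 25)
29 = 16 + 8 + 4 + 1, so 4^29 = 4^16 × 4^8 × 4^4 × 4^1 ≡ 21 × 11 × 6 × 4 (mod 25)
Multiplying step by step:
  21 × 11 = 231 ≡ 6 (mod 25)
  6 × 6 = 36 ≡ 11 (mod 25)
  11 × 4 = 44 ≡ 19 (mod 25)
Result: 4^29 ≡ 19 (mod 25)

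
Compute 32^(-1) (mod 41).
32^(-1) ≡ 9 (mod 41). Verification: 32 × 9 = 288 ≡ 1 (mod 41)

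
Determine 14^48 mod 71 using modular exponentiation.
Using repeated squaring. 48 = 32 + 16 (binary 110000). Repeated squaring mod 71: 14^1 ≡ 14; 14^2 ≡ 14² = 196 ≡ 54; 14^4 ≡ 54² = 2916 ≡ 5; 14^8 ≡ 5² = 25 ≡ 25; 14^16 ≡ 25² = 625 ≡ 57; 14^32 ≡ 57² = 3249 ≡ 54. Multiply: 14^48 = 14^32 × 14^16 ≡ 54 × 57 (mod 71): 54 × 57 = 3078 ≡ 25. So 14^48 ≡ 25 (mod 71).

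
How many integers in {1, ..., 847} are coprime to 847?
660

Prime factorization: 847 = 7 × 11^2
Using the formula φ(n) = n × Π(1 - 1/p) for each prime factor p:
φ(847) = 847 × (1 - 1/7) × (1 - 1/11)
φ(847) = 660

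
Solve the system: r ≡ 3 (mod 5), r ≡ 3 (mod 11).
M = 5 × 11 = 55. M₁ = 11, y₁ ≡ 1 (mod 5). M₂ = 5, y₂ ≡ 9 (mod 11). r = 3×11×1 + 3×5×9 ≡ 3 (mod 55)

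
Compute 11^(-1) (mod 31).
11^(-1) ≡ 17 (mod 31). Verification: 11 × 17 = 187 ≡ 1 (mod 31)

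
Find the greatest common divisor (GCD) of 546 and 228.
6

Using the Euclidean algorithm:
546 = 2 × 228 + 90
228 = 2 × 90 + 48
90 = 1 × 48 + 42
48 = 1 × 42 + 6
42 = 7 × 6 + 0

GCD(546, 228) = 6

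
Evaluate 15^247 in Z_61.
Using Fermat: 15^{60} ≡ 1 (mod 61). 247 ≡ 7 (mod 60). So 15^{247} ≡ 15^{7} ≡ 22 (mod 61)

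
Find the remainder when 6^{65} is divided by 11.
By Fermat: 6^{10} ≡ 1 (mod 11). 65 = 6×10 + 5. So 6^{65} ≡ 6^{5} ≡ 10 (mod 11)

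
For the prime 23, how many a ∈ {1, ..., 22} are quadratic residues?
For prime 23, there are (p-1)/2 = (23-1)/2 = 11 quadratic residues (excluding 0).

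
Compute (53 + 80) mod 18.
7

(53 + 80) = 133
133 mod 18 = 7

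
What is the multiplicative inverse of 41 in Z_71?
26

Using Extended Euclidean Algorithm:
gcd(41, 71) = 1
Bezout coefficients: 41 × 26 + 71 × -15 = 1
So 41 × 26 ≡ 1 (mod 71)
The inverse is 26 mod 71 = 26
Verification: 41 × 26 = 1066 = 15 × 71 + 1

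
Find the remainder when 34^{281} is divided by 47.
By Fermat: 34^{46} ≡ 1 (mod 47). 281 = 6×46 + 5. So 34^{281} ≡ 34^{5} ≡ 7 (mod 47)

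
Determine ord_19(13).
Powers of 13 mod 19: 13^1≡13, 13^2≡17, 13^3≡12, 13^4≡4, 13^5≡14, 13^6≡11, 13^7≡10, 13^8≡16, 13^9≡18, 13^10≡6, 13^11≡2, 13^12≡7, 13^13≡15, 13^14≡5, 13^15≡8, 13^16≡9, 13^17≡3, 13^18≡1. Order = 18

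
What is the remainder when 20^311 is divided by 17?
Using Fermat: 20^{16} ≡ 1 (mod 17). 311 ≡ 7 (mod 16). So 20^{311} ≡ 20^{7} ≡ 11 (mod 17)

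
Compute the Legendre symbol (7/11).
(7/11) = 7^{5} mod 11 = -1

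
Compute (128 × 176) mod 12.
4

(128 × 176) = 22528
22528 mod 12 = 4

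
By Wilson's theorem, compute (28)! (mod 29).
By Wilson's theorem, (28)! ≡ -1 ≡ 28 (mod 29)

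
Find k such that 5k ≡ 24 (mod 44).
40

Since gcd(5, 44) = 1 divides 24, a solution exists.
Multiply both sides by the inverse of 5 mod 44:
  5^(-1) mod 44 = 9
  x ≡ 9 × 24 ≡ 216 ≡ 40 (mod 44)
Verification: 5 × 40 = 200 = 4 × 44 + 24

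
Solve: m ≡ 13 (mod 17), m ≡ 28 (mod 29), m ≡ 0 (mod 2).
M = 17 × 29 × 2 = 986. M₁ = 58, y₁ ≡ 5 (mod 17). M₂ = 34, y₂ ≡ 6 (mod 29). M₃ = 493, y₃ ≡ 1 (mod 2). m = 13×58×5 + 28×34×6 + 0×493×1 ≡ 608 (mod 986)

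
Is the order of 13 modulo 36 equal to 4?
No, the actual order is 3, not 4.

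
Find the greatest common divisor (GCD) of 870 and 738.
6

Using the Euclidean algorithm:
870 = 1 × 738 + 132
738 = 5 × 132 + 78
132 = 1 × 78 + 54
78 = 1 × 54 + 24
54 = 2 × 24 + 6
24 = 4 × 6 + 0

GCD(870, 738) = 6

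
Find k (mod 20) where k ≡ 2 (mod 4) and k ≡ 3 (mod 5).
M = 4 × 5 = 20. M₁ = 5, y₁ ≡ 1 (mod 4). M₂ = 4, y₂ ≡ 4 (mod 5). k = 2×5×1 + 3×4×4 ≡ 18 (mod 20)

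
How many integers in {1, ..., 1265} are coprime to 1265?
880

Prime factorization: 1265 = 5 × 11 × 23
Using the formula φ(n) = n × Π(1 - 1/p) for each prime factor p:
φ(1265) = 1265 × (1 - 1/5) × (1 - 1/11) × (1 - 1/23)
φ(1265) = 880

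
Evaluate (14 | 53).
(14/53) = 14^{26} mod 53 = -1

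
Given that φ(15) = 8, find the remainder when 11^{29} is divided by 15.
By Euler: 11^{8} ≡ 1 (mod 15) since gcd(11, 15) = 1. 29 = 3×8 + 5. So 11^{29} ≡ 11^{5} ≡ 11 (mod 15)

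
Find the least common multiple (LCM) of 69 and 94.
6486

First find GCD(69, 94) using the Euclidean algorithm:
69 = 0 × 94 + 69
94 = 1 × 69 + 25
69 = 2 × 25 + 19
25 = 1 × 19 + 6
19 = 3 × 6 + 1
6 = 6 × 1 + 0
GCD(69, 94) = 1

LCM formula: LCM(a, b) = (a × b) / GCD(a, b)
LCM(69, 94) = (69 × 94) / 1
LCM(69, 94) = 6486 / 1
LCM(69, 94) = 6486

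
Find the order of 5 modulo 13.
Powers of 5 mod 13: 5^1≡5, 5^2≡12, 5^3≡8, 5^4≡1. Order = 4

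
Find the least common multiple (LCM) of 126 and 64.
4032

First find GCD(126, 64) using the Euclidean algorithm:
126 = 1 × 64 + 62
64 = 1 × 62 + 2
62 = 31 × 2 + 0
GCD(126, 64) = 2

LCM formula: LCM(a, b) = (a × b) / GCD(a, b)
LCM(126, 64) = (126 × 64) / 2
LCM(126, 64) = 8064 / 2
LCM(126, 64) = 4032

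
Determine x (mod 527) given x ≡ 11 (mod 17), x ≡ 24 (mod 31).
334

Using the Chinese Remainder Theorem:
M = product of moduli = 527
For equation 1: M_1 = 31, 31 ≡ 14 (mod 17), inverse of 31 mod 17 is 11 (check: 14 × 11 = 154 ≡ 1 (mod 17))
For equation 2: M_2 = 17, 17 ≡ 17 (mod 31), inverse of 17 mod 31 is 11 (check: 17 × 11 = 187 ≡ 1 (mod 31))
Combine: x ≡ Σ r_i×M_i×(M_i⁻¹ mod m_i) = 11×31×11 + 24×17×11 = 3751 + 4488 = 8239
8239 mod 527 = 334
x ≡ 334 (mod 527)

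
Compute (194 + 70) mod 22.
0

(194 + 70) = 264
264 mod 22 = 0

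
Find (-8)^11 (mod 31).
Using repeated squaring. (-8) ≡ 23 (mod 31). 11 = 8 + 2 + 1 (binary 1011). Repeated squaring mod 31: 23^1 ≡ 23; 23^2 ≡ 23² = 529 ≡ 2; 23^4 ≡ 2² = 4 ≡ 4; 23^8 ≡ 4² = 16 ≡ 16. Multiply: (-8)^11 ≡ 23^8 × 23^2 × 23^1 ≡ 16 × 2 × 23 (mod 31): 16 × 2 = 32 ≡ 1; 1 × 23 = 23 ≡ 23. So (-8)^11 ≡ 23 (mod 31).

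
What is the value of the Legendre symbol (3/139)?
(3/139) = 3^{69} mod 139 = -1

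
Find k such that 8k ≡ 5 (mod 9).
4

Since gcd(8, 9) = 1 divides 5, a solution exists.
Multiply both sides by the inverse of 8 mod 9:
  8^(-1) mod 9 = 8
  x ≡ 8 × 5 ≡ 40 ≡ 4 (mod 9)
Verification: 8 × 4 = 32 = 3 × 9 + 5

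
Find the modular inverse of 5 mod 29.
5^(-1) ≡ 6 (mod 29). Verification: 5 × 6 = 30 ≡ 1 (mod 29)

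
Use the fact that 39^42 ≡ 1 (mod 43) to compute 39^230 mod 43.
By Fermat: 39^{42} ≡ 1 (mod 43). 230 = 5×42 + 20. So 39^{230} ≡ 39^{20} ≡ 11 (mod 43)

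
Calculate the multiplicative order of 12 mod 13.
Powers of 12 mod 13: 12^1≡12, 12^2≡1. Order = 2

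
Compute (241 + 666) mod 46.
33

(241 + 666) = 907
907 mod 46 = 33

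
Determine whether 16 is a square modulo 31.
By Euler's criterion: 16^{15} ≡ 1 (mod 31). Since this equals 1, 16 is a QR.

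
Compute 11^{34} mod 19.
11

Using successive squaring:
Binary expansion of 34: 100010
Powers of 11 mod 19 (each is the square of the previous):
  11^1 ≡ 11 (mod 19)
  11^2 ≡ 11² = 121 ≡ 7 (mod 19)
  11^4 ≡ 7² = 49 ≡ 11 (mod 19)
  11^8 ≡ 11² = 121 ≡ 7 (mod 19)
  11^16 ≡ 7² = 49 ≡ 11 (mod 19)
  11^32 ≡ 11² = 121 ≡ 7 (mod 19)
34 = 32 + 2, so 11^34 = 11^32 × 11^2 ≡ 7 × 7 (mod 19)
Multiplying step by step:
  7 × 7 = 49 ≡ 11 (mod 19)
Result: 11^34 ≡ 11 (mod 19)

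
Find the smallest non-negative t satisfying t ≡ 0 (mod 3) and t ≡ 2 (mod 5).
M = 3 × 5 = 15. M₁ = 5, y₁ ≡ 2 (mod 3). M₂ = 3, y₂ ≡ 2 (mod 5). t = 0×5×2 + 2×3×2 ≡ 12 (mod 15)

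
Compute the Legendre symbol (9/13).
(9/13) = 9^{6} mod 13 = 1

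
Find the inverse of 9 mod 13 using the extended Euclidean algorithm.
Extended GCD: 9(3) + 13(-2) = 1. So 9^(-1) ≡ 3 ≡ 3 (mod 13). Verify: 9 × 3 = 27 ≡ 1 (mod 13)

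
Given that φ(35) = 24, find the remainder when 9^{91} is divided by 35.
By Euler: 9^{24} ≡ 1 (mod 35) since gcd(9, 35) = 1. 91 = 3×24 + 19. So 9^{91} ≡ 9^{19} ≡ 9 (mod 35)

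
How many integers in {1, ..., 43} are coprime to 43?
42

Prime factorization: 43 = 43
Using the formula φ(n) = n × Π(1 - 1/p) for each prime factor p:
φ(43) = 43 × (1 - 1/43)
φ(43) = 42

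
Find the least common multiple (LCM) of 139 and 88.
12232

First find GCD(139, 88) using the Euclidean algorithm:
139 = 1 × 88 + 51
88 = 1 × 51 + 37
51 = 1 × 37 + 14
37 = 2 × 14 + 9
14 = 1 × 9 + 5
9 = 1 × 5 + 4
5 = 1 × 4 + 1
4 = 4 × 1 + 0
GCD(139, 88) = 1

LCM formula: LCM(a, b) = (a × b) / GCD(a, b)
LCM(139, 88) = (139 × 88) / 1
LCM(139, 88) = 12232 / 1
LCM(139, 88) = 12232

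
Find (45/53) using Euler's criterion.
(45/53) = 45^{26} mod 53 = -1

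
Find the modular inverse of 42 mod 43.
42^(-1) ≡ 42 (mod 43). Verification: 42 × 42 = 1764 ≡ 1 (mod 43)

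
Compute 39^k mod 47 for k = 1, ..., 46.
g^1, g^2, ..., g^{46} mod 47: {39, 17, 5, 7, 38, 25, 35, 2, 31, 34, 10, 14, 29, 3, 23, 4, 15, 21, 20, 28, 11, 6, 46, 8, 30, 42, 40, 9, 22, 12, 45, 16, 13, 37, 33, 18, 44, 24, 43, 32, 26, 27, 19, 36, 41, 1}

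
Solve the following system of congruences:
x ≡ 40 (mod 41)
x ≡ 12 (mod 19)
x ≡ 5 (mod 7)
1475

Using the Chinese Remainder Theorem:
M = product of moduli = 5453
For equation 1: M_1 = 133, 133 ≡ 10 (mod 41), inverse of 133 mod 41 is 37 (check: 10 × 37 = 370 ≡ 1 (mod 41))
For equation 2: M_2 = 287, 287 ≡ 2 (mod 19), inverse of 287 mod 19 is 10 (check: 2 × 10 = 20 ≡ 1 (mod 19))
For equation 3: M_3 = 779, 779 ≡ 2 (mod 7), inverse of 779 mod 7 is 4 (check: 2 × 4 = 8 ≡ 1 (mod 7))
Combine: x ≡ Σ r_i×M_i×(M_i⁻¹ mod m_i) = 40×133×37 + 12×287×10 + 5×779×4 = 196840 + 34440 + 15580 = 246860
246860 mod 5453 = 1475
x ≡ 1475 (mod 5453)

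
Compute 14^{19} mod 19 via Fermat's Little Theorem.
14

By Fermat's Little Theorem, a^(p-1) ≡ 1 (mod p) for prime p and gcd(a, p) = 1
Here p = 19, so 14^18 ≡ 1 (mod 19)
We can reduce the exponent: 19 mod 18 = 1
So 14^19 ≡ 14^1 (mod 19)
Computing: 14^1 mod 19 = 14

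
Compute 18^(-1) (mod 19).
18^(-1) ≡ 18 (mod 19). Verification: 18 × 18 = 324 ≡ 1 (mod 19)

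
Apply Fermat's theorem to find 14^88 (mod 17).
By Fermat: 14^{16} ≡ 1 (mod 17). 88 = 5×16 + 8. So 14^{88} ≡ 14^{8} ≡ 16 (mod 17)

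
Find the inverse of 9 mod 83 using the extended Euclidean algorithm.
Extended GCD: 9(37) + 83(-4) = 1. So 9^(-1) ≡ 37 ≡ 37 (mod 83). Verify: 9 × 37 = 333 ≡ 1 (mod 83)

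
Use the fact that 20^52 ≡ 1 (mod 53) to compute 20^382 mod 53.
By Fermat: 20^{52} ≡ 1 (mod 53). 382 ≡ 18 (mod 52). So 20^{382} ≡ 20^{18} ≡ 40 (mod 53)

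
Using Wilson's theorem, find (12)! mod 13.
By Wilson's theorem, (12)! ≡ -1 ≡ 12 (mod 13)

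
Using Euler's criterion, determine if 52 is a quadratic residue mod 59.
By Euler's criterion: 52^{29} ≡ 58 (mod 59). Since this equals -1 (≡ 58), 52 is not a QR.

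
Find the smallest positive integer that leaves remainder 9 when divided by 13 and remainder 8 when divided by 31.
M = 13 × 31 = 403. M₁ = 31, y₁ ≡ 8 (mod 13). M₂ = 13, y₂ ≡ 12 (mod 31). k = 9×31×8 + 8×13×12 ≡ 256 (mod 403). The smallest positive such number is 256.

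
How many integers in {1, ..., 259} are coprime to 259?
216

Prime factorization: 259 = 7 × 37
Using the formula φ(n) = n × Π(1 - 1/p) for each prime factor p:
φ(259) = 259 × (1 - 1/7) × (1 - 1/37)
φ(259) = 216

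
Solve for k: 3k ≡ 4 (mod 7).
6

Since gcd(3, 7) = 1 divides 4, a solution exists.
Multiply both sides by the inverse of 3 mod 7:
  3^(-1) mod 7 = 5
  x ≡ 5 × 4 ≡ 20 ≡ 6 (mod 7)
Verification: 3 × 6 = 18 = 2 × 7 + 4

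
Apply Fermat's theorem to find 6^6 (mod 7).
By Fermat's Little Theorem, 6^{6} ≡ 1 (mod 7) since 7 is prime and gcd(6, 7) = 1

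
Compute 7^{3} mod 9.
1

Using successive squaring:
Binary expansion of 3: 11
Powers of 7 mod 9 (each is the square of the previous):
  7^1 ≡ 7 (mod 9)
  7^2 ≡ 7² = 49 ≡ 4 (mod 9)
3 = 2 + 1, so 7^3 = 7^2 × 7^1 ≡ 4 × 7 (mod 9)
Multiplying step by step:
  4 × 7 = 28 ≡ 1 (mod 9)
Result: 7^3 ≡ 1 (mod 9)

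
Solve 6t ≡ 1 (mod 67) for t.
56

Using Extended Euclidean Algorithm:
gcd(6, 67) = 1
Bezout coefficients: 6 × -11 + 67 × 1 = 1
So 6 × -11 ≡ 1 (mod 67)
The inverse is -11 mod 67 = 56
Verification: 6 × 56 = 336 = 5 × 67 + 1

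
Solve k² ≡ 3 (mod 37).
The square roots of 3 mod 37 are 22 and 15. Verify: 22² = 484 ≡ 3 (mod 37)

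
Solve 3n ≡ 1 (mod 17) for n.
6

Using Extended Euclidean Algorithm:
gcd(3, 17) = 1
Bezout coefficients: 3 × 6 + 17 × -1 = 1
So 3 × 6 ≡ 1 (mod 17)
The inverse is 6 mod 17 = 6
Verification: 3 × 6 = 18 = 1 × 17 + 1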